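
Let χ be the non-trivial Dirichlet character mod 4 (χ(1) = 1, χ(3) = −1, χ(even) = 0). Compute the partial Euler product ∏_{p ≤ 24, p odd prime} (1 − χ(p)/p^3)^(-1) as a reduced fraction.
∏ = 177358697820836675/183046656872153088

The odd primes p ≤ 24 are [3, 5, 7, 11, 13, 17, 19, 23]. For each, χ(p) = 1 if p ≡ 1 mod 4, χ(p) = −1 if p ≡ 3 mod 4. Taking (1 − χ(p)/p^3)^(-1) = p^3/(p^3 − χ(p)): (1 − (-1)/3^3)^(-1) · (1 − (1)/5^3)^(-1) · (1 − (-1)/7^3)^(-1) · (1 − (-1)/11^3)^(-1) · (1 − (1)/13^3)^(-1) · (1 − (1)/17^3)^(-1) · (1 − (-1)/19^3)^(-1) · (1 − (-1)/23^3)^(-1) = 177358697820836675/183046656872153088.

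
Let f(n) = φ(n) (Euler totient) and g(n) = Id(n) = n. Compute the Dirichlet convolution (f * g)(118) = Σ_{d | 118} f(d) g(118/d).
(φ * Id)(118) = 351

Divisors of 118: [1, 2, 59, 118]. For each d | 118:
  d = 1: φ(1) · Id(118/1) = 1 · 118 = 118
  d = 2: φ(2) · Id(118/2) = 1 · 59 = 59
  d = 59: φ(59) · Id(118/59) = 58 · 2 = 116
  d = 118: φ(118) · Id(118/118) = 58 · 1 = 58
Summing: (φ * Id)(118) = 118 + 59 + 116 + 58 = 351.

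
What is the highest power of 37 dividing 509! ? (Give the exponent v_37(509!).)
v_37(509!) = 13

Legendre's formula: v_p(n!) = Σ_{k ≥ 1} ⌊n / p^k⌋. For p = 37, n = 509, the terms are:
  ⌊509/37^1⌋ = ⌊509/37⌋ = 13
(the next term ⌊509/37^2⌋ = 0, terminating the sum). Summing: v_37(509!) = 13 = 13.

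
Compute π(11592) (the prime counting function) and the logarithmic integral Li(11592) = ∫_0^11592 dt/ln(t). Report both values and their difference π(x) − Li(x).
π(11592) = 1394;  Li(11592) ≈ 1417.58;  π(x) − Li(x) ≈ -23.58.

Direct count of primes ≤ 11592 gives π(11592) = 1394. Numerical evaluation of the logarithmic integral gives Li(11592) ≈ 1417.58. The difference π(x) − Li(x) ≈ -23.58 is typically negative for small/moderate x (Li(x) overestimates), though Littlewood's theorem shows this sign changes infinitely often.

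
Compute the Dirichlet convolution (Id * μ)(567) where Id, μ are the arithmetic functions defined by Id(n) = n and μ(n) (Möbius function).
(Id * μ)(567) = 324

Divisors of 567: [1, 3, 7, 9, 21, 27, 63, 81, 189, 567]. For each d | 567:
  d = 1: Id(1) · μ(567/1) = 1 · 0 = 0
  d = 3: Id(3) · μ(567/3) = 3 · 0 = 0
  d = 7: Id(7) · μ(567/7) = 7 · 0 = 0
  d = 9: Id(9) · μ(567/9) = 9 · 0 = 0
  d = 21: Id(21) · μ(567/21) = 21 · 0 = 0
  d = 27: Id(27) · μ(567/27) = 27 · 1 = 27
  d = 63: Id(63) · μ(567/63) = 63 · 0 = 0
  d = 81: Id(81) · μ(567/81) = 81 · -1 = -81
  d = 189: Id(189) · μ(567/189) = 189 · -1 = -189
  d = 567: Id(567) · μ(567/567) = 567 · 1 = 567
Summing: (Id * μ)(567) = 0 + 0 + 0 + 0 + 0 + 27 + 0 + -81 + -189 + 567 = 324.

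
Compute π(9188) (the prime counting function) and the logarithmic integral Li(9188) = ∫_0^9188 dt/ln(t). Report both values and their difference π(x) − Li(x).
π(9188) = 1139;  Li(9188) ≈ 1157.57;  π(x) − Li(x) ≈ -18.57.

Direct count of primes ≤ 9188 gives π(9188) = 1139. Numerical evaluation of the logarithmic integral gives Li(9188) ≈ 1157.57. The difference π(x) − Li(x) ≈ -18.57 is typically negative for small/moderate x (Li(x) overestimates), though Littlewood's theorem shows this sign changes infinitely often.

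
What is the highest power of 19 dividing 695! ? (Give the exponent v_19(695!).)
v_19(695!) = 37

Legendre's formula: v_p(n!) = Σ_{k ≥ 1} ⌊n / p^k⌋. For p = 19, n = 695, the terms are:
  ⌊695/19^1⌋ = ⌊695/19⌋ = 36
  ⌊695/19^2⌋ = ⌊695/361⌋ = 1
(the next term ⌊695/19^3⌋ = 0, terminating the sum). Summing: v_19(695!) = 36 + 1 = 37.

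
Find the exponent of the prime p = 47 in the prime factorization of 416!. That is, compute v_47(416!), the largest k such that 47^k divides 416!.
v_47(416!) = 8

Legendre's formula: v_p(n!) = Σ_{k ≥ 1} ⌊n / p^k⌋. For p = 47, n = 416, the terms are:
  ⌊416/47^1⌋ = ⌊416/47⌋ = 8
(the next term ⌊416/47^2⌋ = 0, terminating the sum). Summing: v_47(416!) = 8 = 8.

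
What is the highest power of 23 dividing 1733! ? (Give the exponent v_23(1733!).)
v_23(1733!) = 78

Legendre's formula: v_p(n!) = Σ_{k ≥ 1} ⌊n / p^k⌋. For p = 23, n = 1733, the terms are:
  ⌊1733/23^1⌋ = ⌊1733/23⌋ = 75
  ⌊1733/23^2⌋ = ⌊1733/529⌋ = 3
(the next term ⌊1733/23^3⌋ = 0, terminating the sum). Summing: v_23(1733!) = 75 + 3 = 78.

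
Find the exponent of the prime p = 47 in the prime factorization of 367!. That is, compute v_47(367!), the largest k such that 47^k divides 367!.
v_47(367!) = 7

Legendre's formula: v_p(n!) = Σ_{k ≥ 1} ⌊n / p^k⌋. For p = 47, n = 367, the terms are:
  ⌊367/47^1⌋ = ⌊367/47⌋ = 7
(the next term ⌊367/47^2⌋ = 0, terminating the sum). Summing: v_47(367!) = 7 = 7.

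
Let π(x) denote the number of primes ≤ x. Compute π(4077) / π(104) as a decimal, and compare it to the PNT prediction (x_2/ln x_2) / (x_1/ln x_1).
π(4077)/π(104) = 561/27 ≈ 20.7778;  PNT prediction ≈ 21.9014.

π(104) = 27 and π(4077) = 561, so π(4077)/π(104) ≈ 20.7778. The PNT-predicted ratio is (4077/ln(4077)) / (104/ln(104)) ≈ 21.9014. The two agree to within a few percent, as expected.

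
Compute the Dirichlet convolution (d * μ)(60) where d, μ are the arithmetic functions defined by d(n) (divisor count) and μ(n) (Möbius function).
(d * μ)(60) = 1

Divisors of 60: [1, 2, 3, 4, 5, 6, 10, 12, 15, 20, 30, 60]. For each d | 60:
  d = 1: d(1) · μ(60/1) = 1 · 0 = 0
  d = 2: d(2) · μ(60/2) = 2 · -1 = -2
  d = 3: d(3) · μ(60/3) = 2 · 0 = 0
  d = 4: d(4) · μ(60/4) = 3 · 1 = 3
  d = 5: d(5) · μ(60/5) = 2 · 0 = 0
  d = 6: d(6) · μ(60/6) = 4 · 1 = 4
  d = 10: d(10) · μ(60/10) = 4 · 1 = 4
  d = 12: d(12) · μ(60/12) = 6 · -1 = -6
  d = 15: d(15) · μ(60/15) = 4 · 0 = 0
  d = 20: d(20) · μ(60/20) = 6 · -1 = -6
  d = 30: d(30) · μ(60/30) = 8 · -1 = -8
  d = 60: d(60) · μ(60/60) = 12 · 1 = 12
Summing: (d * μ)(60) = 0 + -2 + 0 + 3 + 0 + 4 + 4 + -6 + 0 + -6 + -8 + 12 = 1.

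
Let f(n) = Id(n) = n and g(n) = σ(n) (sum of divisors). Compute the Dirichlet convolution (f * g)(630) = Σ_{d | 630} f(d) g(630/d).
(Id * σ)(630) = 28050

Divisors of 630: [1, 2, 3, 5, 6, 7, 9, 10, 14, 15, 18, 21, 30, 35, 42, 45, 63, 70, 90, 105, 126, 210, 315, 630]. For each d | 630:
  d = 1: Id(1) · σ(630/1) = 1 · 1872 = 1872
  d = 2: Id(2) · σ(630/2) = 2 · 624 = 1248
  d = 3: Id(3) · σ(630/3) = 3 · 576 = 1728
  d = 5: Id(5) · σ(630/5) = 5 · 312 = 1560
  d = 6: Id(6) · σ(630/6) = 6 · 192 = 1152
  d = 7: Id(7) · σ(630/7) = 7 · 234 = 1638
  d = 9: Id(9) · σ(630/9) = 9 · 144 = 1296
  d = 10: Id(10) · σ(630/10) = 10 · 104 = 1040
  d = 14: Id(14) · σ(630/14) = 14 · 78 = 1092
  d = 15: Id(15) · σ(630/15) = 15 · 96 = 1440
  d = 18: Id(18) · σ(630/18) = 18 · 48 = 864
  d = 21: Id(21) · σ(630/21) = 21 · 72 = 1512
  d = 30: Id(30) · σ(630/30) = 30 · 32 = 960
  d = 35: Id(35) · σ(630/35) = 35 · 39 = 1365
  d = 42: Id(42) · σ(630/42) = 42 · 24 = 1008
  d = 45: Id(45) · σ(630/45) = 45 · 24 = 1080
  d = 63: Id(63) · σ(630/63) = 63 · 18 = 1134
  d = 70: Id(70) · σ(630/70) = 70 · 13 = 910
  d = 90: Id(90) · σ(630/90) = 90 · 8 = 720
  d = 105: Id(105) · σ(630/105) = 105 · 12 = 1260
  d = 126: Id(126) · σ(630/126) = 126 · 6 = 756
  d = 210: Id(210) · σ(630/210) = 210 · 4 = 840
  d = 315: Id(315) · σ(630/315) = 315 · 3 = 945
  d = 630: Id(630) · σ(630/630) = 630 · 1 = 630
Summing: (Id * σ)(630) = 1872 + 1248 + 1728 + 1560 + 1152 + 1638 + 1296 + 1040 + 1092 + 1440 + 864 + 1512 + 960 + 1365 + 1008 + 1080 + 1134 + 910 + 720 + 1260 + 756 + 840 + 945 + 630 = 28050.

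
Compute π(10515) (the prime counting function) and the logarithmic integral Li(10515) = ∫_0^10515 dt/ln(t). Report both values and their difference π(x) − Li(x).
π(10515) = 1286;  Li(10515) ≈ 1301.90;  π(x) − Li(x) ≈ -15.90.

Direct count of primes ≤ 10515 gives π(10515) = 1286. Numerical evaluation of the logarithmic integral gives Li(10515) ≈ 1301.90. The difference π(x) − Li(x) ≈ -15.90 is typically negative for small/moderate x (Li(x) overestimates), though Littlewood's theorem shows this sign changes infinitely often.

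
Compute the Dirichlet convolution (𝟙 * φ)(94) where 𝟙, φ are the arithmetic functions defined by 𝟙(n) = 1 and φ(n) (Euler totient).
(𝟙 * φ)(94) = 94

Divisors of 94: [1, 2, 47, 94]. For each d | 94:
  d = 1: 𝟙(1) · φ(94/1) = 1 · 46 = 46
  d = 2: 𝟙(2) · φ(94/2) = 1 · 46 = 46
  d = 47: 𝟙(47) · φ(94/47) = 1 · 1 = 1
  d = 94: 𝟙(94) · φ(94/94) = 1 · 1 = 1
Summing: (𝟙 * φ)(94) = 46 + 46 + 1 + 1 = 94.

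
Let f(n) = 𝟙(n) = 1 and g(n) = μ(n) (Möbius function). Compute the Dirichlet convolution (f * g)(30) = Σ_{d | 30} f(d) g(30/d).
(𝟙 * μ)(30) = 0

Divisors of 30: [1, 2, 3, 5, 6, 10, 15, 30]. For each d | 30:
  d = 1: 𝟙(1) · μ(30/1) = 1 · -1 = -1
  d = 2: 𝟙(2) · μ(30/2) = 1 · 1 = 1
  d = 3: 𝟙(3) · μ(30/3) = 1 · 1 = 1
  d = 5: 𝟙(5) · μ(30/5) = 1 · 1 = 1
  d = 6: 𝟙(6) · μ(30/6) = 1 · -1 = -1
  d = 10: 𝟙(10) · μ(30/10) = 1 · -1 = -1
  d = 15: 𝟙(15) · μ(30/15) = 1 · -1 = -1
  d = 30: 𝟙(30) · μ(30/30) = 1 · 1 = 1
Summing: (𝟙 * μ)(30) = -1 + 1 + 1 + 1 + -1 + -1 + -1 + 1 = 0.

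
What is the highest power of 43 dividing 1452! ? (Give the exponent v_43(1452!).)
v_43(1452!) = 33

Legendre's formula: v_p(n!) = Σ_{k ≥ 1} ⌊n / p^k⌋. For p = 43, n = 1452, the terms are:
  ⌊1452/43^1⌋ = ⌊1452/43⌋ = 33
(the next term ⌊1452/43^2⌋ = 0, terminating the sum). Summing: v_43(1452!) = 33 = 33.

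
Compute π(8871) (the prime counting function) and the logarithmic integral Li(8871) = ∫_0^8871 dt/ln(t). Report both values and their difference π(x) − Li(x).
π(8871) = 1106;  Li(8871) ≈ 1122.77;  π(x) − Li(x) ≈ -16.77.

Direct count of primes ≤ 8871 gives π(8871) = 1106. Numerical evaluation of the logarithmic integral gives Li(8871) ≈ 1122.77. The difference π(x) − Li(x) ≈ -16.77 is typically negative for small/moderate x (Li(x) overestimates), though Littlewood's theorem shows this sign changes infinitely often.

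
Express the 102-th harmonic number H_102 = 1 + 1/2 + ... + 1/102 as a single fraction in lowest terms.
H_102 = 1466680552926312970266451896162877432149019/281670315928038407744716588098661706369472

Direct summation: H_102 = 1 + 1/2 + ... + 1/102. The least common denominator is lcm(1, ..., 102) = 7041757898200960193617914702466542659236800; over this denominator the numerator is 7041757898200960193617914702466542659236800 + 3520878949100480096808957351233271329618400 + 2347252632733653397872638234155514219745600 + 1760439474550240048404478675616635664809200 + 1408351579640192038723582940493308531847360 + 1173626316366826698936319117077757109872800 + 1005965414028708599088273528923791808462400 + 880219737275120024202239337808317832404600 + 782417544244551132624212744718504739915200 + 704175789820096019361791470246654265923680 + 640159808927360017601628609315140241748800 + 586813158183413349468159558538878554936400 + 541673684476996937970608823266657127633600 + 502982707014354299544136764461895904231200 + 469450526546730679574527646831102843949120 + 440109868637560012101119668904158916202300 + 414221052835350599624583217792149568190400 + 391208772122275566312106372359252369957600 + 370618836747418957558837615919291718907200 + 352087894910048009680895735123327132961840 + 335321804676236199696091176307930602820800 + 320079904463680008800814304657570120874400 + 306163386878302617113822378368110550401600 + 293406579091706674734079779269439277468200 + 281670315928038407744716588098661706369472 + 270836842238498468985304411633328563816800 + 260805848081517044208070914906168246638400 + 251491353507177149772068382230947952115600 + 242819237868998627366134989740225608939200 + 234725263273365339787263823415551421974560 + 227153480587127748181223054918275569652800 + 220054934318780006050559834452079458101150 + 213386602975786672533876203105046747249600 + 207110526417675299812291608896074784095200 + 201193082805741719817654705784758361692480 + 195604386061137783156053186179626184978800 + 190317781032458383611294991958555207006400 + 185309418373709478779418807959645859453600 + 180557894825665645990202941088885709211200 + 176043947455024004840447867561663566480920 + 171750192639047809600436943962598601444800 + 167660902338118099848045588153965301410400 + 163761811586068841712044527964338201377600 + 160039952231840004400407152328785060437200 + 156483508848910226524842548943700947983040 + 153081693439151308556911189184055275200800 + 149824636131935323268466270265245588494400 + 146703289545853337367039889634719638734100 + 143709344861244085584039075560541686923200 + 140835157964019203872358294049330853184736 + 138073684278450199874861072597383189396800 + 135418421119249234492652205816664281908400 + 132863356569829437615432352876727219985600 + 130402924040758522104035457453084123319200 + 128031961785472003520325721863028048349760 + 125745676753588574886034191115473976057800 + 123539612249139652519612538639763906302400 + 121409618934499313683067494870112804469600 + 119351828783067121925727367838415977275200 + 117362631636682669893631911707775710987280 + 115438654068868199895375650860107256708800 + 113576740293563874090611527459137784826400 + 111773934892078733232030392102643534273600 + 110027467159390003025279917226039729050575 + 108334736895399387594121764653331425526720 + 106693301487893336266938101552523373624800 + 105100864152253137218177831380097651630400 + 103555263208837649906145804448037392047600 + 102054462292767539037940792789370183467200 + 100596541402870859908827352892379180846240 + 99179688707055777374900207076993558580800 + 97802193030568891578026593089813092489400 + 96462436961656988953670064417349899441600 + 95158890516229191805647495979277603503200 + 93890105309346135914905529366220568789824 + 92654709186854739389709403979822929726800 + 91451401275337145371661229902162891678400 + 90278947412832822995101470544442854605600 + 89136175926594432830606515221095476699200 + 88021973727512002420223933780831783240460 + 86935282693839014736023638302056082212800 + 85875096319523904800218471981299300722400 + 84840456604830845706239936174295694689600 + 83830451169059049924022794076982650705200 + 82844210567070119924916643558429913638080 + 81880905793034420856022263982169100688800 + 80939745956332875788711663246741869646400 + 80019976115920002200203576164392530218600 + 79120875260684945995706906769286996171200 + 78241754424455113262421274471850473991520 + 77381954925285276852944117609522446804800 + 76540846719575654278455594592027637600400 + 75717826862375916060407684972758523217600 + 74912318065967661634233135132622794247200 + 74123767349483791511767523183858343781440 + 73351644772926668683519944817359819367050 + 72595442249494434985751697963572604734400 + 71854672430622042792019537780270843461600 + 71128867658595557511292067701682249083200 + 70417578982009601936179147024665426592368 + 69720375229712477164533808935312303556800 + 69036842139225099937430536298691594698400 = 36667013823157824256661297404071935803725475, so H_102 = 36667013823157824256661297404071935803725475/7041757898200960193617914702466542659236800; reducing by gcd(36667013823157824256661297404071935803725475, 7041757898200960193617914702466542659236800) = 25 gives 1466680552926312970266451896162877432149019/281670315928038407744716588098661706369472 ≈ 5.20708. (The PNT-adjacent estimate ln(102) + γ ≈ 5.20219 matches within O(1/n).)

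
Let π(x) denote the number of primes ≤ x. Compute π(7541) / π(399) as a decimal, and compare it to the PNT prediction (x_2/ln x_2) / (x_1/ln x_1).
π(7541)/π(399) = 956/78 ≈ 12.2564;  PNT prediction ≈ 12.6779.

π(399) = 78 and π(7541) = 956, so π(7541)/π(399) ≈ 12.2564. The PNT-predicted ratio is (7541/ln(7541)) / (399/ln(399)) ≈ 12.6779. The two agree to within a few percent, as expected.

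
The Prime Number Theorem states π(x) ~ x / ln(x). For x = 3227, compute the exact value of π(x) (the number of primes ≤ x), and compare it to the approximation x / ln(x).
π(3227) = 456;  x/ln(x) ≈ 399.42;  relative error ≈ 12.41%.

Directly count primes up to 3227: π(3227) = 456. The PNT approximation gives 3227/ln(3227) ≈ 3227/8.07931 ≈ 399.42. Relative error (π(x) − x/ln(x)) / π(x) ≈ 12.41%; the approximation is known to undercount slightly (Li(x) is a better estimate).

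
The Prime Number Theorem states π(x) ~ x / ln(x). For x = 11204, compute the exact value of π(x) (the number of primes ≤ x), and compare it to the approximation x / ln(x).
π(11204) = 1356;  x/ln(x) ≈ 1201.63;  relative error ≈ 11.38%.

Directly count primes up to 11204: π(11204) = 1356. The PNT approximation gives 11204/ln(11204) ≈ 11204/9.32403 ≈ 1201.63. Relative error (π(x) − x/ln(x)) / π(x) ≈ 11.38%; the approximation is known to undercount slightly (Li(x) is a better estimate).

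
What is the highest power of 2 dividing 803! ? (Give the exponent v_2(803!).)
v_2(803!) = 798

Legendre's formula: v_p(n!) = Σ_{k ≥ 1} ⌊n / p^k⌋. For p = 2, n = 803, the terms are:
  ⌊803/2^1⌋ = ⌊803/2⌋ = 401
  ⌊803/2^2⌋ = ⌊803/4⌋ = 200
  ⌊803/2^3⌋ = ⌊803/8⌋ = 100
  ⌊803/2^4⌋ = ⌊803/16⌋ = 50
  ⌊803/2^5⌋ = ⌊803/32⌋ = 25
  ⌊803/2^6⌋ = ⌊803/64⌋ = 12
  ⌊803/2^7⌋ = ⌊803/128⌋ = 6
  ⌊803/2^8⌋ = ⌊803/256⌋ = 3
  ⌊803/2^9⌋ = ⌊803/512⌋ = 1
(the next term ⌊803/2^10⌋ = 0, terminating the sum). Summing: v_2(803!) = 401 + 200 + 100 + 50 + 25 + 12 + 6 + 3 + 1 = 798.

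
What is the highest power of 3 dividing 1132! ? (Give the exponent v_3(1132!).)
v_3(1132!) = 561

Legendre's formula: v_p(n!) = Σ_{k ≥ 1} ⌊n / p^k⌋. For p = 3, n = 1132, the terms are:
  ⌊1132/3^1⌋ = ⌊1132/3⌋ = 377
  ⌊1132/3^2⌋ = ⌊1132/9⌋ = 125
  ⌊1132/3^3⌋ = ⌊1132/27⌋ = 41
  ⌊1132/3^4⌋ = ⌊1132/81⌋ = 13
  ⌊1132/3^5⌋ = ⌊1132/243⌋ = 4
  ⌊1132/3^6⌋ = ⌊1132/729⌋ = 1
(the next term ⌊1132/3^7⌋ = 0, terminating the sum). Summing: v_3(1132!) = 377 + 125 + 41 + 13 + 4 + 1 = 561.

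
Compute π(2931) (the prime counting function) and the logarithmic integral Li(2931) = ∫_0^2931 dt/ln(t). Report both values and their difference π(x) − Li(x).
π(2931) = 423;  Li(2931) ≈ 434.13;  π(x) − Li(x) ≈ -11.13.

Direct count of primes ≤ 2931 gives π(2931) = 423. Numerical evaluation of the logarithmic integral gives Li(2931) ≈ 434.13. The difference π(x) − Li(x) ≈ -11.13 is typically negative for small/moderate x (Li(x) overestimates), though Littlewood's theorem shows this sign changes infinitely often.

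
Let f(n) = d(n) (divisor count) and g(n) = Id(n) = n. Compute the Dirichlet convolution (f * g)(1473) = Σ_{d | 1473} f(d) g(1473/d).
(d * Id)(1473) = 2465

Divisors of 1473: [1, 3, 491, 1473]. For each d | 1473:
  d = 1: d(1) · Id(1473/1) = 1 · 1473 = 1473
  d = 3: d(3) · Id(1473/3) = 2 · 491 = 982
  d = 491: d(491) · Id(1473/491) = 2 · 3 = 6
  d = 1473: d(1473) · Id(1473/1473) = 4 · 1 = 4
Summing: (d * Id)(1473) = 1473 + 982 + 6 + 4 = 2465.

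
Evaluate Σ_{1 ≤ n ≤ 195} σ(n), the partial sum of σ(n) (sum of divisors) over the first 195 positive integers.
Σ_{n ≤ 195} σ(n) = 31314

Compute σ(n) for each 1 ≤ n ≤ 195: σ(1) = 1, σ(2) = 3, σ(3) = 4, σ(4) = 7, σ(5) = 6, σ(6) = 12, σ(7) = 8, σ(8) = 15, σ(9) = 13, σ(10) = 18, σ(11) = 12, σ(12) = 28, σ(13) = 14, σ(14) = 24, σ(15) = 24, σ(16) = 31, σ(17) = 18, σ(18) = 39, σ(19) = 20, σ(20) = 42, σ(21) = 32, σ(22) = 36, σ(23) = 24, σ(24) = 60, σ(25) = 31, σ(26) = 42, σ(27) = 40, σ(28) = 56, σ(29) = 30, σ(30) = 72, σ(31) = 32, σ(32) = 63, σ(33) = 48, σ(34) = 54, σ(35) = 48, σ(36) = 91, σ(37) = 38, σ(38) = 60, σ(39) = 56, σ(40) = 90, σ(41) = 42, σ(42) = 96, σ(43) = 44, σ(44) = 84, σ(45) = 78, σ(46) = 72, σ(47) = 48, σ(48) = 124, σ(49) = 57, σ(50) = 93, σ(51) = 72, σ(52) = 98, σ(53) = 54, σ(54) = 120, σ(55) = 72, σ(56) = 120, σ(57) = 80, σ(58) = 90, σ(59) = 60, σ(60) = 168, σ(61) = 62, σ(62) = 96, σ(63) = 104, σ(64) = 127, σ(65) = 84, σ(66) = 144, σ(67) = 68, σ(68) = 126, σ(69) = 96, σ(70) = 144, σ(71) = 72, σ(72) = 195, σ(73) = 74, σ(74) = 114, σ(75) = 124, σ(76) = 140, σ(77) = 96, σ(78) = 168, σ(79) = 80, σ(80) = 186, σ(81) = 121, σ(82) = 126, σ(83) = 84, σ(84) = 224, σ(85) = 108, σ(86) = 132, σ(87) = 120, σ(88) = 180, σ(89) = 90, σ(90) = 234, σ(91) = 112, σ(92) = 168, σ(93) = 128, σ(94) = 144, σ(95) = 120, σ(96) = 252, σ(97) = 98, σ(98) = 171, σ(99) = 156, σ(100) = 217, σ(101) = 102, σ(102) = 216, σ(103) = 104, σ(104) = 210, σ(105) = 192, σ(106) = 162, σ(107) = 108, σ(108) = 280, σ(109) = 110, σ(110) = 216, σ(111) = 152, σ(112) = 248, σ(113) = 114, σ(114) = 240, σ(115) = 144, σ(116) = 210, σ(117) = 182, σ(118) = 180, σ(119) = 144, σ(120) = 360, σ(121) = 133, σ(122) = 186, σ(123) = 168, σ(124) = 224, σ(125) = 156, σ(126) = 312, σ(127) = 128, σ(128) = 255, σ(129) = 176, σ(130) = 252, σ(131) = 132, σ(132) = 336, σ(133) = 160, σ(134) = 204, σ(135) = 240, σ(136) = 270, σ(137) = 138, σ(138) = 288, σ(139) = 140, σ(140) = 336, σ(141) = 192, σ(142) = 216, σ(143) = 168, σ(144) = 403, σ(145) = 180, σ(146) = 222, σ(147) = 228, σ(148) = 266, σ(149) = 150, σ(150) = 372, σ(151) = 152, σ(152) = 300, σ(153) = 234, σ(154) = 288, σ(155) = 192, σ(156) = 392, σ(157) = 158, σ(158) = 240, σ(159) = 216, σ(160) = 378, σ(161) = 192, σ(162) = 363, σ(163) = 164, σ(164) = 294, σ(165) = 288, σ(166) = 252, σ(167) = 168, σ(168) = 480, σ(169) = 183, σ(170) = 324, σ(171) = 260, σ(172) = 308, σ(173) = 174, σ(174) = 360, σ(175) = 248, σ(176) = 372, σ(177) = 240, σ(178) = 270, σ(179) = 180, σ(180) = 546, σ(181) = 182, σ(182) = 336, σ(183) = 248, σ(184) = 360, σ(185) = 228, σ(186) = 384, σ(187) = 216, σ(188) = 336, σ(189) = 320, σ(190) = 360, σ(191) = 192, σ(192) = 508, σ(193) = 194, σ(194) = 294, σ(195) = 336. Summing all 195 values: 31314. (Average order: Σ_{n ≤ x} σ(n) ~ (π²/12) x². For x = 195, (π²/12)·195² ≈ 31274.31.)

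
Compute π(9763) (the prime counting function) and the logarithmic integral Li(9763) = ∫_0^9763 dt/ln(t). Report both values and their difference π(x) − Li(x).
π(9763) = 1203;  Li(9763) ≈ 1220.37;  π(x) − Li(x) ≈ -17.37.

Direct count of primes ≤ 9763 gives π(9763) = 1203. Numerical evaluation of the logarithmic integral gives Li(9763) ≈ 1220.37. The difference π(x) − Li(x) ≈ -17.37 is typically negative for small/moderate x (Li(x) overestimates), though Littlewood's theorem shows this sign changes infinitely often.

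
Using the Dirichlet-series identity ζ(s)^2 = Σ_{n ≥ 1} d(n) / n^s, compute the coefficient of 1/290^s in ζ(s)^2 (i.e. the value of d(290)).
d(290) = 8

ζ(s)^2 = (Σ 1/m^s)(Σ 1/k^s). The coefficient of 1/n^s in the product is the number of ordered pairs (m, k) with mk = n, which equals d(n). For n = 290, divisors are [1, 2, 5, 10, 29, 58, 145, 290], so d(290) = 8.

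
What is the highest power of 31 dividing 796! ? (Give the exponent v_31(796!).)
v_31(796!) = 25

Legendre's formula: v_p(n!) = Σ_{k ≥ 1} ⌊n / p^k⌋. For p = 31, n = 796, the terms are:
  ⌊796/31^1⌋ = ⌊796/31⌋ = 25
(the next term ⌊796/31^2⌋ = 0, terminating the sum). Summing: v_31(796!) = 25 = 25.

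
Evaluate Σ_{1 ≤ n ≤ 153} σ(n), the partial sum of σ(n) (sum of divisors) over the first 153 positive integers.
Σ_{n ≤ 153} σ(n) = 19290

Compute σ(n) for each 1 ≤ n ≤ 153: σ(1) = 1, σ(2) = 3, σ(3) = 4, σ(4) = 7, σ(5) = 6, σ(6) = 12, σ(7) = 8, σ(8) = 15, σ(9) = 13, σ(10) = 18, σ(11) = 12, σ(12) = 28, σ(13) = 14, σ(14) = 24, σ(15) = 24, σ(16) = 31, σ(17) = 18, σ(18) = 39, σ(19) = 20, σ(20) = 42, σ(21) = 32, σ(22) = 36, σ(23) = 24, σ(24) = 60, σ(25) = 31, σ(26) = 42, σ(27) = 40, σ(28) = 56, σ(29) = 30, σ(30) = 72, σ(31) = 32, σ(32) = 63, σ(33) = 48, σ(34) = 54, σ(35) = 48, σ(36) = 91, σ(37) = 38, σ(38) = 60, σ(39) = 56, σ(40) = 90, σ(41) = 42, σ(42) = 96, σ(43) = 44, σ(44) = 84, σ(45) = 78, σ(46) = 72, σ(47) = 48, σ(48) = 124, σ(49) = 57, σ(50) = 93, σ(51) = 72, σ(52) = 98, σ(53) = 54, σ(54) = 120, σ(55) = 72, σ(56) = 120, σ(57) = 80, σ(58) = 90, σ(59) = 60, σ(60) = 168, σ(61) = 62, σ(62) = 96, σ(63) = 104, σ(64) = 127, σ(65) = 84, σ(66) = 144, σ(67) = 68, σ(68) = 126, σ(69) = 96, σ(70) = 144, σ(71) = 72, σ(72) = 195, σ(73) = 74, σ(74) = 114, σ(75) = 124, σ(76) = 140, σ(77) = 96, σ(78) = 168, σ(79) = 80, σ(80) = 186, σ(81) = 121, σ(82) = 126, σ(83) = 84, σ(84) = 224, σ(85) = 108, σ(86) = 132, σ(87) = 120, σ(88) = 180, σ(89) = 90, σ(90) = 234, σ(91) = 112, σ(92) = 168, σ(93) = 128, σ(94) = 144, σ(95) = 120, σ(96) = 252, σ(97) = 98, σ(98) = 171, σ(99) = 156, σ(100) = 217, σ(101) = 102, σ(102) = 216, σ(103) = 104, σ(104) = 210, σ(105) = 192, σ(106) = 162, σ(107) = 108, σ(108) = 280, σ(109) = 110, σ(110) = 216, σ(111) = 152, σ(112) = 248, σ(113) = 114, σ(114) = 240, σ(115) = 144, σ(116) = 210, σ(117) = 182, σ(118) = 180, σ(119) = 144, σ(120) = 360, σ(121) = 133, σ(122) = 186, σ(123) = 168, σ(124) = 224, σ(125) = 156, σ(126) = 312, σ(127) = 128, σ(128) = 255, σ(129) = 176, σ(130) = 252, σ(131) = 132, σ(132) = 336, σ(133) = 160, σ(134) = 204, σ(135) = 240, σ(136) = 270, σ(137) = 138, σ(138) = 288, σ(139) = 140, σ(140) = 336, σ(141) = 192, σ(142) = 216, σ(143) = 168, σ(144) = 403, σ(145) = 180, σ(146) = 222, σ(147) = 228, σ(148) = 266, σ(149) = 150, σ(150) = 372, σ(151) = 152, σ(152) = 300, σ(153) = 234. Summing all 153 values: 19290. (Average order: Σ_{n ≤ x} σ(n) ~ (π²/12) x². For x = 153, (π²/12)·153² ≈ 19253.13.)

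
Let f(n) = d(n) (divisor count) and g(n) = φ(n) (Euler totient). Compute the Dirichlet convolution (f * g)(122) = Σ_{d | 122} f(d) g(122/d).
(d * φ)(122) = 186

Divisors of 122: [1, 2, 61, 122]. For each d | 122:
  d = 1: d(1) · φ(122/1) = 1 · 60 = 60
  d = 2: d(2) · φ(122/2) = 2 · 60 = 120
  d = 61: d(61) · φ(122/61) = 2 · 1 = 2
  d = 122: d(122) · φ(122/122) = 4 · 1 = 4
Summing: (d * φ)(122) = 60 + 120 + 2 + 4 = 186.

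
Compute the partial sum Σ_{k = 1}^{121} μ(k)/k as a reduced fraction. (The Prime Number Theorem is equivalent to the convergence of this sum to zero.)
Σ μ(k)/k = -57036343158881297864991132838495688289960443/6322010928083521557629041258308732498654937398

Values of μ(k) for 1 ≤ k ≤ 121: μ(1) = 1, μ(2) = -1, μ(3) = -1, μ(5) = -1, μ(6) = 1, μ(7) = -1, μ(10) = 1, μ(11) = -1, μ(13) = -1, μ(14) = 1, μ(15) = 1, μ(17) = -1, μ(19) = -1, μ(21) = 1, μ(22) = 1, μ(23) = -1, μ(26) = 1, μ(29) = -1, μ(30) = -1, μ(31) = -1, μ(33) = 1, μ(34) = 1, μ(35) = 1, μ(37) = -1, μ(38) = 1, μ(39) = 1, μ(41) = -1, μ(42) = -1, μ(43) = -1, μ(46) = 1, μ(47) = -1, μ(51) = 1, μ(53) = -1, μ(55) = 1, μ(57) = 1, μ(58) = 1, μ(59) = -1, μ(61) = -1, μ(62) = 1, μ(65) = 1, μ(66) = -1, μ(67) = -1, μ(69) = 1, μ(70) = -1, μ(71) = -1, μ(73) = -1, μ(74) = 1, μ(77) = 1, μ(78) = -1, μ(79) = -1, μ(82) = 1, μ(83) = -1, μ(85) = 1, μ(86) = 1, μ(87) = 1, μ(89) = -1, μ(91) = 1, μ(93) = 1, μ(94) = 1, μ(95) = 1, μ(97) = -1, μ(101) = -1, μ(102) = -1, μ(103) = -1, μ(105) = -1, μ(106) = 1, μ(107) = -1, μ(109) = -1, μ(110) = -1, μ(111) = 1, μ(113) = -1, μ(114) = -1, μ(115) = 1, μ(118) = 1, μ(119) = 1, with μ = 0 on non-squarefree integers. Summing μ(k)/k for k where μ(k) ≠ 0 gives -57036343158881297864991132838495688289960443/6322010928083521557629041258308732498654937398 ≈ -0.0090. (PNT ⟺ this sum → 0 as n → ∞.)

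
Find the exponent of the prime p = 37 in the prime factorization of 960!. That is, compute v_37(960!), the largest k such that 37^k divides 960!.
v_37(960!) = 25

Legendre's formula: v_p(n!) = Σ_{k ≥ 1} ⌊n / p^k⌋. For p = 37, n = 960, the terms are:
  ⌊960/37^1⌋ = ⌊960/37⌋ = 25
(the next term ⌊960/37^2⌋ = 0, terminating the sum). Summing: v_37(960!) = 25 = 25.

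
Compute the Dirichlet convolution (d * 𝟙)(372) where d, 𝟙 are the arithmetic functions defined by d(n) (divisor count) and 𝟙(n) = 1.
(d * 𝟙)(372) = 54

Divisors of 372: [1, 2, 3, 4, 6, 12, 31, 62, 93, 124, 186, 372]. For each d | 372:
  d = 1: d(1) · 𝟙(372/1) = 1 · 1 = 1
  d = 2: d(2) · 𝟙(372/2) = 2 · 1 = 2
  d = 3: d(3) · 𝟙(372/3) = 2 · 1 = 2
  d = 4: d(4) · 𝟙(372/4) = 3 · 1 = 3
  d = 6: d(6) · 𝟙(372/6) = 4 · 1 = 4
  d = 12: d(12) · 𝟙(372/12) = 6 · 1 = 6
  d = 31: d(31) · 𝟙(372/31) = 2 · 1 = 2
  d = 62: d(62) · 𝟙(372/62) = 4 · 1 = 4
  d = 93: d(93) · 𝟙(372/93) = 4 · 1 = 4
  d = 124: d(124) · 𝟙(372/124) = 6 · 1 = 6
  d = 186: d(186) · 𝟙(372/186) = 8 · 1 = 8
  d = 372: d(372) · 𝟙(372/372) = 12 · 1 = 12
Summing: (d * 𝟙)(372) = 1 + 2 + 2 + 3 + 4 + 6 + 2 + 4 + 4 + 6 + 8 + 12 = 54.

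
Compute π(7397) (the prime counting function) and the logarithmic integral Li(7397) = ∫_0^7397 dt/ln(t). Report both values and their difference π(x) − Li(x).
π(7397) = 939;  Li(7397) ≈ 959.03;  π(x) − Li(x) ≈ -20.03.

Direct count of primes ≤ 7397 gives π(7397) = 939. Numerical evaluation of the logarithmic integral gives Li(7397) ≈ 959.03. The difference π(x) − Li(x) ≈ -20.03 is typically negative for small/moderate x (Li(x) overestimates), though Littlewood's theorem shows this sign changes infinitely often.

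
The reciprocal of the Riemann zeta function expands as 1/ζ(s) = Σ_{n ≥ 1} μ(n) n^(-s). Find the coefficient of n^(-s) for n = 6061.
μ(6061) = -1

Factor n = 6061 = 11 · 19 · 29. μ(n) = 0 if any exponent ≥ 2 (not squarefree); otherwise μ(n) = (−1)^{ω(n)} where ω(n) is the number of distinct prime factors. Applying: μ(6061) = -1.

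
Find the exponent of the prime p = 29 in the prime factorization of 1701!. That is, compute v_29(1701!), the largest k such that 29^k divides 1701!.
v_29(1701!) = 60

Legendre's formula: v_p(n!) = Σ_{k ≥ 1} ⌊n / p^k⌋. For p = 29, n = 1701, the terms are:
  ⌊1701/29^1⌋ = ⌊1701/29⌋ = 58
  ⌊1701/29^2⌋ = ⌊1701/841⌋ = 2
(the next term ⌊1701/29^3⌋ = 0, terminating the sum). Summing: v_29(1701!) = 58 + 2 = 60.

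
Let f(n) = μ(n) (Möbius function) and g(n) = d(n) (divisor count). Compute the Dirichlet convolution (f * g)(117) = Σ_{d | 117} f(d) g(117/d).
(μ * d)(117) = 1

Divisors of 117: [1, 3, 9, 13, 39, 117]. For each d | 117:
  d = 1: μ(1) · d(117/1) = 1 · 6 = 6
  d = 3: μ(3) · d(117/3) = -1 · 4 = -4
  d = 9: μ(9) · d(117/9) = 0 · 2 = 0
  d = 13: μ(13) · d(117/13) = -1 · 3 = -3
  d = 39: μ(39) · d(117/39) = 1 · 2 = 2
  d = 117: μ(117) · d(117/117) = 0 · 1 = 0
Summing: (μ * d)(117) = 6 + -4 + 0 + -3 + 2 + 0 = 1.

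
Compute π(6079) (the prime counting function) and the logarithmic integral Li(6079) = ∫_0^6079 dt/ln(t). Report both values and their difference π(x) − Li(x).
π(6079) = 793;  Li(6079) ≈ 809.49;  π(x) − Li(x) ≈ -16.49.

Direct count of primes ≤ 6079 gives π(6079) = 793. Numerical evaluation of the logarithmic integral gives Li(6079) ≈ 809.49. The difference π(x) − Li(x) ≈ -16.49 is typically negative for small/moderate x (Li(x) overestimates), though Littlewood's theorem shows this sign changes infinitely often.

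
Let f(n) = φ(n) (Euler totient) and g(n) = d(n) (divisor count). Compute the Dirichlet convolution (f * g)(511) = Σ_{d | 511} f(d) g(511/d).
(φ * d)(511) = 592

Divisors of 511: [1, 7, 73, 511]. For each d | 511:
  d = 1: φ(1) · d(511/1) = 1 · 4 = 4
  d = 7: φ(7) · d(511/7) = 6 · 2 = 12
  d = 73: φ(73) · d(511/73) = 72 · 2 = 144
  d = 511: φ(511) · d(511/511) = 432 · 1 = 432
Summing: (φ * d)(511) = 4 + 12 + 144 + 432 = 592.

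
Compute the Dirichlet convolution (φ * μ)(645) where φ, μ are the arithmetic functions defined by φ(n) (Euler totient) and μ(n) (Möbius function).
(φ * μ)(645) = 123

Divisors of 645: [1, 3, 5, 15, 43, 129, 215, 645]. For each d | 645:
  d = 1: φ(1) · μ(645/1) = 1 · -1 = -1
  d = 3: φ(3) · μ(645/3) = 2 · 1 = 2
  d = 5: φ(5) · μ(645/5) = 4 · 1 = 4
  d = 15: φ(15) · μ(645/15) = 8 · -1 = -8
  d = 43: φ(43) · μ(645/43) = 42 · 1 = 42
  d = 129: φ(129) · μ(645/129) = 84 · -1 = -84
  d = 215: φ(215) · μ(645/215) = 168 · -1 = -168
  d = 645: φ(645) · μ(645/645) = 336 · 1 = 336
Summing: (φ * μ)(645) = -1 + 2 + 4 + -8 + 42 + -84 + -168 + 336 = 123.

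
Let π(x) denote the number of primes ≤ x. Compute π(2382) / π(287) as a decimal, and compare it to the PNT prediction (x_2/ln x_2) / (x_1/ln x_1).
π(2382)/π(287) = 353/61 ≈ 5.7869;  PNT prediction ≈ 6.0408.

π(287) = 61 and π(2382) = 353, so π(2382)/π(287) ≈ 5.7869. The PNT-predicted ratio is (2382/ln(2382)) / (287/ln(287)) ≈ 6.0408. The two agree to within a few percent, as expected.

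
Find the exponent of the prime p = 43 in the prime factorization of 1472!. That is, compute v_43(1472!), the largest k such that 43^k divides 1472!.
v_43(1472!) = 34

Legendre's formula: v_p(n!) = Σ_{k ≥ 1} ⌊n / p^k⌋. For p = 43, n = 1472, the terms are:
  ⌊1472/43^1⌋ = ⌊1472/43⌋ = 34
(the next term ⌊1472/43^2⌋ = 0, terminating the sum). Summing: v_43(1472!) = 34 = 34.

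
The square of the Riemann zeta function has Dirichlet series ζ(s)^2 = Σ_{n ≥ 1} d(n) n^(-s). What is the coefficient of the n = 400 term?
d(400) = 15

ζ(s)^2 = (Σ 1/m^s)(Σ 1/k^s). The coefficient of 1/n^s in the product is the number of ordered pairs (m, k) with mk = n, which equals d(n). For n = 400, divisors are [1, 2, 4, 5, 8, 10, 16, 20, 25, 40, 50, 80, 100, 200, 400], so d(400) = 15.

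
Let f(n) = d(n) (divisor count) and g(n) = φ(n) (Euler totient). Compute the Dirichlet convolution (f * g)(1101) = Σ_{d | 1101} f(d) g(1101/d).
(d * φ)(1101) = 1472

Divisors of 1101: [1, 3, 367, 1101]. For each d | 1101:
  d = 1: d(1) · φ(1101/1) = 1 · 732 = 732
  d = 3: d(3) · φ(1101/3) = 2 · 366 = 732
  d = 367: d(367) · φ(1101/367) = 2 · 2 = 4
  d = 1101: d(1101) · φ(1101/1101) = 4 · 1 = 4
Summing: (d * φ)(1101) = 732 + 732 + 4 + 4 = 1472.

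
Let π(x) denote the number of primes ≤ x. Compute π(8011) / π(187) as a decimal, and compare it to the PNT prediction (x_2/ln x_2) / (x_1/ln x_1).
π(8011)/π(187) = 1009/42 ≈ 24.0238;  PNT prediction ≈ 24.9315.

π(187) = 42 and π(8011) = 1009, so π(8011)/π(187) ≈ 24.0238. The PNT-predicted ratio is (8011/ln(8011)) / (187/ln(187)) ≈ 24.9315. The two agree to within a few percent, as expected.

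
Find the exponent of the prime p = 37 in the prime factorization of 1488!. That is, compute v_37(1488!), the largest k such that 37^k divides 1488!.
v_37(1488!) = 41

Legendre's formula: v_p(n!) = Σ_{k ≥ 1} ⌊n / p^k⌋. For p = 37, n = 1488, the terms are:
  ⌊1488/37^1⌋ = ⌊1488/37⌋ = 40
  ⌊1488/37^2⌋ = ⌊1488/1369⌋ = 1
(the next term ⌊1488/37^3⌋ = 0, terminating the sum). Summing: v_37(1488!) = 40 + 1 = 41.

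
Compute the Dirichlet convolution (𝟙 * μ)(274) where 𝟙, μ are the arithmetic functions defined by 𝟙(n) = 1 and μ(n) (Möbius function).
(𝟙 * μ)(274) = 0

Divisors of 274: [1, 2, 137, 274]. For each d | 274:
  d = 1: 𝟙(1) · μ(274/1) = 1 · 1 = 1
  d = 2: 𝟙(2) · μ(274/2) = 1 · -1 = -1
  d = 137: 𝟙(137) · μ(274/137) = 1 · -1 = -1
  d = 274: 𝟙(274) · μ(274/274) = 1 · 1 = 1
Summing: (𝟙 * μ)(274) = 1 + -1 + -1 + 1 = 0.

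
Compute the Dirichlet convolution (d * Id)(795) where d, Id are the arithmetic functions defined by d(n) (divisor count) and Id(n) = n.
(d * Id)(795) = 1925

Divisors of 795: [1, 3, 5, 15, 53, 159, 265, 795]. For each d | 795:
  d = 1: d(1) · Id(795/1) = 1 · 795 = 795
  d = 3: d(3) · Id(795/3) = 2 · 265 = 530
  d = 5: d(5) · Id(795/5) = 2 · 159 = 318
  d = 15: d(15) · Id(795/15) = 4 · 53 = 212
  d = 53: d(53) · Id(795/53) = 2 · 15 = 30
  d = 159: d(159) · Id(795/159) = 4 · 5 = 20
  d = 265: d(265) · Id(795/265) = 4 · 3 = 12
  d = 795: d(795) · Id(795/795) = 8 · 1 = 8
Summing: (d * Id)(795) = 795 + 530 + 318 + 212 + 30 + 20 + 12 + 8 = 1925.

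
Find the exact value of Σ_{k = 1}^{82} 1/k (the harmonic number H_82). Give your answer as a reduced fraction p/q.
H_82 = 44139711531918267321142140457772773/8845597978580177157715301537899200

Direct summation: H_82 = 1 + 1/2 + ... + 1/82. The least common denominator is lcm(1, ..., 82) = 97301577764381948734868316916891200; over this denominator the numerator is 97301577764381948734868316916891200 + 48650788882190974367434158458445600 + 32433859254793982911622772305630400 + 24325394441095487183717079229222800 + 19460315552876389746973663383378240 + 16216929627396991455811386152815200 + 13900225394911706962124045273841600 + 12162697220547743591858539614611400 + 10811286418264660970540924101876800 + 9730157776438194873486831691689120 + 8845597978580177157715301537899200 + 8108464813698495727905693076407600 + 7484736751106303748836024378222400 + 6950112697455853481062022636920800 + 6486771850958796582324554461126080 + 6081348610273871795929269807305700 + 5723622221434232278521665700993600 + 5405643209132330485270462050938400 + 5121135671809576249203595627204800 + 4865078888219097436743415845844560 + 4633408464970568987374681757947200 + 4422798989290088578857650768949600 + 4230503381060084727602970300734400 + 4054232406849247863952846538203800 + 3892063110575277949394732676675648 + 3742368375553151874418012189111200 + 3603762139421553656846974700625600 + 3475056348727926740531011318460400 + 3355226819461446508098907479892800 + 3243385925479398291162277230563040 + 3138760573044578991447365061835200 + 3040674305136935897964634903652850 + 2948532659526725719238433845966400 + 2861811110717116139260832850496800 + 2780045078982341392424809054768320 + 2702821604566165242635231025469200 + 2629772372010322938780224781537600 + 2560567835904788124601797813602400 + 2494912250368767916278674792740800 + 2432539444109548718371707922922280 + 2373209213765413383777276022363200 + 2316704232485284493687340878973600 + 2262827389869347644996937602718400 + 2211399494645044289428825384474800 + 2162257283652932194108184820375360 + 2115251690530042363801485150367200 + 2070246335412381887975921636529600 + 2027116203424623931976423269101900 + 1985746484987386708874863610548800 + 1946031555287638974697366338337824 + 1907874073811410759507221900331200 + 1871184187776575937209006094555600 + 1835878825743055636506949375790400 + 1801881069710776828423487350312800 + 1769119595716035431543060307579840 + 1737528174363963370265505659230200 + 1707045223936525416401198542401600 + 1677613409730723254049453739946400 + 1649179284142066927709632490116800 + 1621692962739699145581138615281520 + 1595107832202982766145382244539200 + 1569380286522289495723682530917600 + 1544469488323522995791560585982400 + 1520337152568467948982317451826425 + 1496947350221260749767204875644480 + 1474266329763362859619216922983200 + 1452262354692267891565198759953600 + 1430905555358558069630416425248400 + 1410167793686694909200990100244800 + 1390022539491170696212404527384160 + 1370444757244816179364342491787200 + 1351410802283082621317615512734600 + 1332898325539478749792716670094400 + 1314886186005161469390112390768800 + 1297354370191759316464910892225216 + 1280283917952394062300898906801200 + 1263656854082882451102185933985600 + 1247456125184383958139337396370400 + 1231665541321290490314788821732800 + 1216269722054774359185853961461140 + 1201254046473851218948991566875200 + 1186604606882706691888638011181600 = 485536826851100940532563545035500503, so H_82 = 485536826851100940532563545035500503/97301577764381948734868316916891200; reducing by gcd(485536826851100940532563545035500503, 97301577764381948734868316916891200) = 11 gives 44139711531918267321142140457772773/8845597978580177157715301537899200 ≈ 4.99002. (The PNT-adjacent estimate ln(82) + γ ≈ 4.98393 matches within O(1/n).)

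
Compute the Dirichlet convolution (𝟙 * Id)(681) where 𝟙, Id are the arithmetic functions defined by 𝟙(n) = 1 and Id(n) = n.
(𝟙 * Id)(681) = 912

Divisors of 681: [1, 3, 227, 681]. For each d | 681:
  d = 1: 𝟙(1) · Id(681/1) = 1 · 681 = 681
  d = 3: 𝟙(3) · Id(681/3) = 1 · 227 = 227
  d = 227: 𝟙(227) · Id(681/227) = 1 · 3 = 3
  d = 681: 𝟙(681) · Id(681/681) = 1 · 1 = 1
Summing: (𝟙 * Id)(681) = 681 + 227 + 3 + 1 = 912.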